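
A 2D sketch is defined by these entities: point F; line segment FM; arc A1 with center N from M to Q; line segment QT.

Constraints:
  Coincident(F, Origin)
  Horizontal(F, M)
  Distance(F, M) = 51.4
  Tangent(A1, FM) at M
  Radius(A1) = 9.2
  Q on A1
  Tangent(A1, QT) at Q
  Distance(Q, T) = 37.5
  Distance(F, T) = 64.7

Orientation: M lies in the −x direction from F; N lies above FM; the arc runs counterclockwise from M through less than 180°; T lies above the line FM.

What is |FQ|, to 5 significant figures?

43.317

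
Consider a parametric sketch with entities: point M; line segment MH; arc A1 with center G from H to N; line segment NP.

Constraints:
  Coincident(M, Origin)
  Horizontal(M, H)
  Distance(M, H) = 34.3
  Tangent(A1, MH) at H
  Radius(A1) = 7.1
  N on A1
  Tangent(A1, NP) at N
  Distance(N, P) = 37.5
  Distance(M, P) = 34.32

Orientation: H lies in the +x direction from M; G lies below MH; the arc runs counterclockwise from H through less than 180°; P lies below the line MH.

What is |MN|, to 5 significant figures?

28.659

Checks: |GN| = 7.100 ✓; ∠(GN, NP) = 90.00° ✓; |NP| = 37.50 ✓; |MP| = 34.32 ✓.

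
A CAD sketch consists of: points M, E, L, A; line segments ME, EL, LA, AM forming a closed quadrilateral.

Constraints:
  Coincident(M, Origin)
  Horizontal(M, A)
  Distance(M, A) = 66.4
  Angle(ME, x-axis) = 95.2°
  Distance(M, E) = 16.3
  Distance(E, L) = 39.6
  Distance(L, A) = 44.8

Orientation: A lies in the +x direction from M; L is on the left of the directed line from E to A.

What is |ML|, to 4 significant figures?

47.26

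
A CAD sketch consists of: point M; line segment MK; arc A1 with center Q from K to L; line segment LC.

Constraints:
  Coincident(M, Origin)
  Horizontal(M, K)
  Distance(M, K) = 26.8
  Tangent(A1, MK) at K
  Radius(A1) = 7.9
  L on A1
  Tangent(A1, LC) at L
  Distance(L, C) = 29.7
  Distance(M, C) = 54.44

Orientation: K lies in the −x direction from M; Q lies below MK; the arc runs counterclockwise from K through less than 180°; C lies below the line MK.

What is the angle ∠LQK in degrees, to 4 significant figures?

75.17°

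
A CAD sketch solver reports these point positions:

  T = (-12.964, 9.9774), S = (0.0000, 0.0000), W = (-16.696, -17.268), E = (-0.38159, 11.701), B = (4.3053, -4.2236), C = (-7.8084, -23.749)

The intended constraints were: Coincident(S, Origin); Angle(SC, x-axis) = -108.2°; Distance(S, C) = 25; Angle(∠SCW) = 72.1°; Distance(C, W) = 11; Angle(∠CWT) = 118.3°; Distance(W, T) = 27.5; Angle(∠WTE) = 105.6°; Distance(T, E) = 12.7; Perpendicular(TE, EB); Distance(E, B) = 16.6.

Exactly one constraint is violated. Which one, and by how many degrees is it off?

Perpendicular(TE, EB) — off by 8.60°.

S = (0.00, 0.00) ✓; SC at -108.2° ✓; |SC| = 25.00 ✓; ∠SCW = 72.10° ✓; |CW| = 11.00 ✓; ∠CWT = 118.3° ✓; |WT| = 27.50 ✓; ∠WTE = 105.6° ✓; |TE| = 12.70 ✓; ∠(TE, EB) = 81.40° ✗; |EB| = 16.60 ✓.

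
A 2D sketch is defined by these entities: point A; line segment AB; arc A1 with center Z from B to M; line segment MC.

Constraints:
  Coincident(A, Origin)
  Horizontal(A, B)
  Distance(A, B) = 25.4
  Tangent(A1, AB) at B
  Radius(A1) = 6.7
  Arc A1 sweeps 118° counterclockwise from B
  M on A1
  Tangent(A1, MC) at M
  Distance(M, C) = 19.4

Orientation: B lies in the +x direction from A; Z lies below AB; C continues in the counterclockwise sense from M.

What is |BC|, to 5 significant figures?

27.163

On A1, B sits at bearing 90° from Z; a 118° counterclockwise sweep puts M at bearing 208°, so M = Z + 6.7·(cos 208°, sin 208°) = (19.484, -9.8455). The tangent condition forces ZM to be normal to MC, so MC runs along (−sin 208°, cos 208°); with |MC| = 19.4, C = (28.592, -26.975). Then |BC| = |C − B| = 27.163.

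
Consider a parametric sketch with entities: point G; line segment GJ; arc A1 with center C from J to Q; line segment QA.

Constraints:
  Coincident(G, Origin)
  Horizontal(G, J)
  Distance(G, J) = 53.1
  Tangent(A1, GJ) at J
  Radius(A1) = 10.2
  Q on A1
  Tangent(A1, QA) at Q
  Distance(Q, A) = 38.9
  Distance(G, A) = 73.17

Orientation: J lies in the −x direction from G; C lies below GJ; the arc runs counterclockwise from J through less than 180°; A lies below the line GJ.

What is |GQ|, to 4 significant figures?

64.25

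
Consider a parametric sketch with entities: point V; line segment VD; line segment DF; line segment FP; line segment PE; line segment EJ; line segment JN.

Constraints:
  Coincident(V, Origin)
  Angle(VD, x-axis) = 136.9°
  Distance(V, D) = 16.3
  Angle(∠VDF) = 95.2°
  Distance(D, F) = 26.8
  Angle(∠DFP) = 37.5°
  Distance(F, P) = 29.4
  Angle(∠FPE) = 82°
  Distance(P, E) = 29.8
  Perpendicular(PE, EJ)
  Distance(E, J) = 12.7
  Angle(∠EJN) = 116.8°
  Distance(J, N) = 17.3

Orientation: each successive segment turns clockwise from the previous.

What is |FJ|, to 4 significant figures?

30.50

∠FPE = 82.0° gives PE at 171.6° from the x-axis; with |PE| = 29.8, E = (-25.12, 7.239). PE is perpendicular to EJ, so EJ runs at 81.60°; with |EJ| = 12.7, J = (-23.27, 19.80). Then |FJ| = |J − F| = 30.50.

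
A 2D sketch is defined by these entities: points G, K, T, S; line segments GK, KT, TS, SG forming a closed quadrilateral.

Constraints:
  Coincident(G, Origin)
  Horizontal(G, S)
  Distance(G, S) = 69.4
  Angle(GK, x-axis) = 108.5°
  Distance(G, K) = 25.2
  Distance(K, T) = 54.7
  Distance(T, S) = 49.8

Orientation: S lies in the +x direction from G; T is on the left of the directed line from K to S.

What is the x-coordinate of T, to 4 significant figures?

43.44

Checks: |KT| = 54.70 ✓; |TS| = 49.80 ✓.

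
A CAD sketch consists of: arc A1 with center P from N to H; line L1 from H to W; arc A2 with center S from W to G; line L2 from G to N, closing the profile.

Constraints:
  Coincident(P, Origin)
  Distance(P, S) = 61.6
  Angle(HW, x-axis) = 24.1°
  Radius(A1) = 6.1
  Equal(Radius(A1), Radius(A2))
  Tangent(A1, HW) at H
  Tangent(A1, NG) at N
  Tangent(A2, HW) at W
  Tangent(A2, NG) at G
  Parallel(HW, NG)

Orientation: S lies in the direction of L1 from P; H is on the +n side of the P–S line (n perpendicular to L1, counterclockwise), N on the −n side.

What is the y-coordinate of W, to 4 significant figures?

30.72

The slot axis is L1's direction at 24.1°, so u = (cos 24.1°, sin 24.1°) = (0.9128, 0.4083) and n = (−sin 24.1°, cos 24.1°) = (-0.4083, 0.9128). P is at the origin and S lies 61.6 along u from P, so S = 61.6·u = (56.23, 25.15). Tangency of A1 to both parallel lines with radius 6.1 puts H and N at P ± 6.1·n: H = (-2.491, 5.568), N = (2.491, -5.568). Equal radii place W and G the same way about S: W = S + 6.1·n = (53.74, 30.72), G = S − 6.1·n = (58.72, 19.58). So W.y = 30.72.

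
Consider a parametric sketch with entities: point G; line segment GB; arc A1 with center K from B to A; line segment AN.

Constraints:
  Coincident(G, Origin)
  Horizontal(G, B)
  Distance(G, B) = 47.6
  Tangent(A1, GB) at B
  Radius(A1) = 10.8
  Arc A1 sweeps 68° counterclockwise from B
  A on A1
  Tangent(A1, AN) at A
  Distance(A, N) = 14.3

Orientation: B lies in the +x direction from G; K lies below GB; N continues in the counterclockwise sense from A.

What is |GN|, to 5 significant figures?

37.938

G is at the origin; G and B share the same y with |GB| = 47.6 and B on the +x side, so B = (47.600, 0.0000). The tangent condition forces KB to be normal to GB, so K = B + (0, -10.8) = (47.600, -10.800). On A1, B sits at bearing 90° from K; a 68° counterclockwise sweep puts A at bearing 158°, so A = K + 10.8·(cos 158°, sin 158°) = (37.586, -6.7542). Tangency of A1 to AN means the radius KA is perpendicular to AN, so AN runs along (−sin 158°, cos 158°); with |AN| = 14.3, N = (32.230, -20.013). Then |GN| = |N − G| = 37.938.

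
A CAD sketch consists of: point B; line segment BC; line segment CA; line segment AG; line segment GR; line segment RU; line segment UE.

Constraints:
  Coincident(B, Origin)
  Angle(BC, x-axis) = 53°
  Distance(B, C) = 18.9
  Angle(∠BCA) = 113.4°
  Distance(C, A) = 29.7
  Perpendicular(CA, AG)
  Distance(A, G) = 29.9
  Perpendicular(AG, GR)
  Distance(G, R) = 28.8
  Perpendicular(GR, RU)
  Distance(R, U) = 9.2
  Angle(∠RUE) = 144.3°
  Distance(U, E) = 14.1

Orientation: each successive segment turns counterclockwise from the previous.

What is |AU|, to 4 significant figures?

35.47

B is at the origin; BC runs at 53.0° with length 18.9, so C = (11.37, 15.09). ∠BCA = 113.4° gives CA at 119.6° from the x-axis; with |CA| = 29.7, A = (-3.296, 40.92). The perpendicularity gives AG at right angles to CA, so AG runs at -150.4°; with |AG| = 29.9, G = (-29.29, 26.15). AG is perpendicular to GR, so GR runs at -60.40°; with |GR| = 28.8, R = (-15.07, 1.108). GR is perpendicular to RU, so RU runs at 29.60°; with |RU| = 9.2, U = (-7.069, 5.652). Then |AU| = |U − A| = 35.47.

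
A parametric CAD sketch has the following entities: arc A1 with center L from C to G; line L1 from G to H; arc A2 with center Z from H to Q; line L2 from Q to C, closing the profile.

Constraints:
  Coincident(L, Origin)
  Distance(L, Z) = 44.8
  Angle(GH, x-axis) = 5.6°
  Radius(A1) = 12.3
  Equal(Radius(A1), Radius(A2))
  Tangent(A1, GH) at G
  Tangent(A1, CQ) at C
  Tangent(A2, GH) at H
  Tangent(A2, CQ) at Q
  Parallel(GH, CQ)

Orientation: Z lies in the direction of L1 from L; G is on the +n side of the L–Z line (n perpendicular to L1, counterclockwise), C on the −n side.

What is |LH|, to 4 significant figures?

46.46

The slot axis is L1's direction at 5.6°, so u = (cos 5.6°, sin 5.6°) = (0.9952, 0.09758) and n = (−sin 5.6°, cos 5.6°) = (-0.09758, 0.9952). L is at the origin and Z lies 44.8 along u from L, so Z = 44.8·u = (44.59, 4.372). Tangency of A1 to both parallel lines with radius 12.3 puts G and C at L ± 12.3·n: G = (-1.200, 12.24), C = (1.200, -12.24). Equal radii place H and Q the same way about Z: H = Z + 12.3·n = (43.39, 16.61), Q = Z − 12.3·n = (45.79, -7.870). Then |LH| = |H − L| = 46.46.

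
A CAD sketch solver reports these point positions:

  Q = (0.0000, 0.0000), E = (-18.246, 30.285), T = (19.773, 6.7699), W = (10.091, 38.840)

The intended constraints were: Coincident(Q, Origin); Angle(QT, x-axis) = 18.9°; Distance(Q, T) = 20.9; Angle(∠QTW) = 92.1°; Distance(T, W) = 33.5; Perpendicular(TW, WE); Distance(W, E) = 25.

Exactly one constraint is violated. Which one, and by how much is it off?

Distance(W, E) = 25 — off by 4.60.

Q = (0.00, 0.00) ✓; QT at 18.90° ✓; |QT| = 20.90 ✓; ∠QTW = 92.10° ✓; |TW| = 33.50 ✓; ∠(TW, WE) = 90.00° ✓; |WE| = 29.60 ✗.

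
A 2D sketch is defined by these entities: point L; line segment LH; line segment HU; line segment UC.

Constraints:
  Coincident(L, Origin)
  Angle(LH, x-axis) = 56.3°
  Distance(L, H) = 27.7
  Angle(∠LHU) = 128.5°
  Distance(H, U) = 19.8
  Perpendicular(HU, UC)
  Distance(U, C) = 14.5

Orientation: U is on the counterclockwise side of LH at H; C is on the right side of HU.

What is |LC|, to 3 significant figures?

51.8

L is at the origin; LH runs at 56.3° with length 27.7, so H = 27.7·(cos 56.3°, sin 56.3°) = (15.4, 23.0). ∠LHU = 128.5°, so HU runs at 56.3° + (180° − 128.5°) = 108° from the x-axis; with |HU| = 19.8, U = H + 19.8·(cos 108°, sin 108°) = (9.32, 41.9). HU ⟂ UC; with |UC| = 14.5 on the right of HU, C = U + 14.5·(0.952, 0.306) = (23.1, 46.3). Then |LC| = |C − L| = 51.8.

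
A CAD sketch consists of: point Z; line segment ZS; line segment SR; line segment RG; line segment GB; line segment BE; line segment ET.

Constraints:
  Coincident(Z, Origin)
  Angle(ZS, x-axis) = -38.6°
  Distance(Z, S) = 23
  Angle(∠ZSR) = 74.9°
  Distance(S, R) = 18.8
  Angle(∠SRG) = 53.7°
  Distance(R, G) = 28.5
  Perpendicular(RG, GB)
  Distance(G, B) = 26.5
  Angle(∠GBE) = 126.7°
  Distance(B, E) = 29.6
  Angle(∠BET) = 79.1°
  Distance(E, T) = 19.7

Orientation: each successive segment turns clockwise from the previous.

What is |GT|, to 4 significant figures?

41.76

Z is at the origin; ZS runs at -38.6° with length 23.0, so S = (17.97, -14.35). ∠ZSR = 74.9° gives SR at -143.7° from the x-axis; with |SR| = 18.8, R = (2.824, -25.48). ∠SRG = 53.7° gives RG at 90.00° from the x-axis; with |RG| = 28.5, G = (2.824, 3.021). RG is perpendicular to GB, so GB runs at 0.000°; with |GB| = 26.5, B = (29.32, 3.021). ∠GBE = 126.7° gives BE at -53.30° from the x-axis; with |BE| = 29.6, E = (47.01, -20.71). ∠BET = 79.1° gives ET at -154.2° from the x-axis; with |ET| = 19.7, T = (29.28, -29.29). Then |GT| = |T − G| = 41.76.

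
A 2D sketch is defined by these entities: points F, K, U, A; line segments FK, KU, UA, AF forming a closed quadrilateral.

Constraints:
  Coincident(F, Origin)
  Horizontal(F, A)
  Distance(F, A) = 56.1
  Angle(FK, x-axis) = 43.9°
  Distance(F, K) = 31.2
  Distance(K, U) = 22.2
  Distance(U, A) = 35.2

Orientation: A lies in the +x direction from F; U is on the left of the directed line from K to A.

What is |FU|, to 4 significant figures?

52.94

F is at the origin; FA is horizontal with |FA| = 56.1 and A in +x, so A = (56.1, 0). FK runs at 43.9° with |FK| = 31.2, so K = (22.48, 21.63). U is determined by |KU| = 22.2 and |UA| = 35.2 together: it lies at the intersection of circle(K, 22.2) and circle(A, 35.2). With |KA| = 39.98, the foot of the radical line on KA is 10.66 from K and the perpendicular offset is √(22.2² − 10.66²) = 19.48. Taking the left-of-KA solution: U = (41.98, 32.24).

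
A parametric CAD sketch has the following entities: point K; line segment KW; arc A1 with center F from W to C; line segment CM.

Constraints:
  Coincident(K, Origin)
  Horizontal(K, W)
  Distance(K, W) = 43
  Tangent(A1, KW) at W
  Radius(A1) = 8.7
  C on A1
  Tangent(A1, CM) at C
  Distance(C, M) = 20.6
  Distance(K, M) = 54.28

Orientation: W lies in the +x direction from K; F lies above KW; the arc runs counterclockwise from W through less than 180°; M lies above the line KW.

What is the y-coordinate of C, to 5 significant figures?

11.521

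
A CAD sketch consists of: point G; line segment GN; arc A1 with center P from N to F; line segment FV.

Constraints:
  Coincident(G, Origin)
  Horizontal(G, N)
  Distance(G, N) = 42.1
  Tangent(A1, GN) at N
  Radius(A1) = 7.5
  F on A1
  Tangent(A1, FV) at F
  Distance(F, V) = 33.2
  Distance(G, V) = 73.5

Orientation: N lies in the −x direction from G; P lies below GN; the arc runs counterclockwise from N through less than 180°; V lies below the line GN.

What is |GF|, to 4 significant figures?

48.49

Checks: |PF| = 7.500 ✓; ∠(PF, FV) = 90.00° ✓; |FV| = 33.20 ✓; |GV| = 73.50 ✓.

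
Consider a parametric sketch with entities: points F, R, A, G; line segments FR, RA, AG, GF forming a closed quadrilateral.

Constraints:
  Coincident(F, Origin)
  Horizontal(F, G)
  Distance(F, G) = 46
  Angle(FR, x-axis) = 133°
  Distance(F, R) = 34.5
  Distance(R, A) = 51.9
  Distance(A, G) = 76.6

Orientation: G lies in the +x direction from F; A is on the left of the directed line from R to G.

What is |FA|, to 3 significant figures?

67.0

Checks: FR at 133.0° ✓; |RA| = 51.90 ✓; |AG| = 76.60 ✓.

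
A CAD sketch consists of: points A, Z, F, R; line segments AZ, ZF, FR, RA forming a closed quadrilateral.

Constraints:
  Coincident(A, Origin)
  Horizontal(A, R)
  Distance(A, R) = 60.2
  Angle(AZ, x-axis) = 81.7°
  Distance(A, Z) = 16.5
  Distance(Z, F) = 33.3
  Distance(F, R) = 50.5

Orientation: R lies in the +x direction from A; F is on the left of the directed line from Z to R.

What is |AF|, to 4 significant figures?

47.11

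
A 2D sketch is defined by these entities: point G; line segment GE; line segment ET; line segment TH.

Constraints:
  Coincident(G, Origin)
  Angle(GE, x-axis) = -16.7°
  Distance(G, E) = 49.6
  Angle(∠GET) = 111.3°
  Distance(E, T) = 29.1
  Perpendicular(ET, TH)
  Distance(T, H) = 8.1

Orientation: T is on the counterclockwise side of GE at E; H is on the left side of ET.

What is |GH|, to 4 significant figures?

60.60

∠GET = 111.3°, so ET runs at -16.7° + (180° − 111.3°) = 52.00° from the x-axis; with |ET| = 29.1, T = E + 29.1·(cos 52.00°, sin 52.00°) = (65.42, 8.678). The perpendicularity gives TH at right angles to ET; with |TH| = 8.1 on the left of ET, H = T + 8.1·(-0.7880, 0.6157) = (59.04, 13.66). Then |GH| = |H − G| = 60.60.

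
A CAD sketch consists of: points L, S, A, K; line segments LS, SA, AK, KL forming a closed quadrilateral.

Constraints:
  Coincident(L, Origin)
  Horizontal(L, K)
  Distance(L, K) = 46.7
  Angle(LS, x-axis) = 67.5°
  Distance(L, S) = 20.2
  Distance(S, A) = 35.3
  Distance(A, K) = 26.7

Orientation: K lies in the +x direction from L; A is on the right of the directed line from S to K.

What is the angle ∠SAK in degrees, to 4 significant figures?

87.20°

L is at the origin; L and K share the same y with |LK| = 46.7 and K in +x, so K = (46.7, 0). LS runs at 67.5° with |LS| = 20.2, so S = (7.730, 18.66). A is determined by |SA| = 35.3 and |AK| = 26.7 together: it lies at the intersection of circle(S, 35.3) and circle(K, 26.7). With |SK| = 43.21, the foot of the radical line on SK is 27.77 from S and the perpendicular offset is √(35.3² − 27.77²) = 21.79. Taking the right-of-SK solution: A = (23.37, -12.98).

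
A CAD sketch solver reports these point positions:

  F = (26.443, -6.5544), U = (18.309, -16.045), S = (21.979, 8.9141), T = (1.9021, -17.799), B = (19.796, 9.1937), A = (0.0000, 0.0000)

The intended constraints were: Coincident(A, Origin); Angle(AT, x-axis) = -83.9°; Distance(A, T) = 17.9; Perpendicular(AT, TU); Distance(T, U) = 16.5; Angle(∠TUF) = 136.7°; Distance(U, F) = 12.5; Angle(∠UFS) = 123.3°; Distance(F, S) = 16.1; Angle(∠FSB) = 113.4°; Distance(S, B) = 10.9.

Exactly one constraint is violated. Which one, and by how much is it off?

Distance(S, B) = 10.9 — off by 8.70.

A = (0.00, 0.00) ✓; AT at -83.90° ✓; |AT| = 17.90 ✓; ∠(AT, TU) = 90.00° ✓; |TU| = 16.50 ✓; ∠TUF = 136.7° ✓; |UF| = 12.50 ✓; ∠UFS = 123.3° ✓; |FS| = 16.10 ✓; ∠FSB = 113.4° ✓; |SB| = 2.201 ✗.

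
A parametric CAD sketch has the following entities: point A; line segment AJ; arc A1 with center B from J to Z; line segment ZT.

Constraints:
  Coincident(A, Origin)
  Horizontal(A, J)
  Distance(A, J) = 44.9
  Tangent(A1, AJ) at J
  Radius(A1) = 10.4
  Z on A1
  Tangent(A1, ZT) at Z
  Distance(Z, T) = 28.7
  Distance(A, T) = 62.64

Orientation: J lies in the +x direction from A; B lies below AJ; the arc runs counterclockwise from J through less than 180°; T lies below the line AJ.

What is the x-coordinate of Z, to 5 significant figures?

35.462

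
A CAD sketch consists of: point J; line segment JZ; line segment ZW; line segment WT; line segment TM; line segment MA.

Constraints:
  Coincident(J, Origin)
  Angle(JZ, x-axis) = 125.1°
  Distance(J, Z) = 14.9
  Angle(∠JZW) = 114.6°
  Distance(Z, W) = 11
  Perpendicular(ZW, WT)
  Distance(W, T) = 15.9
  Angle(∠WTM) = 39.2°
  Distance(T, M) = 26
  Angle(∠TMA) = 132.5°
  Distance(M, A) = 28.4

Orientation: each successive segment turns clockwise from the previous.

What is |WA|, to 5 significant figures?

34.622

J is at the origin; JZ runs at 125.1° with length 14.9, so Z = (-8.5676, 12.190). ∠JZW = 114.6° gives ZW at 59.700° from the x-axis; with |ZW| = 11.0, W = (-3.0178, 21.688). The perpendicularity gives WT at right angles to ZW, so WT runs at -30.300°; with |WT| = 15.9, T = (10.710, 13.666). ∠WTM = 39.2° gives TM at -171.10° from the x-axis; with |TM| = 26.0, M = (-14.977, 9.6433). ∠TMA = 132.5° gives MA at 141.40° from the x-axis; with |MA| = 28.4, A = (-37.172, 27.362). Then |WA| = |A − W| = 34.622.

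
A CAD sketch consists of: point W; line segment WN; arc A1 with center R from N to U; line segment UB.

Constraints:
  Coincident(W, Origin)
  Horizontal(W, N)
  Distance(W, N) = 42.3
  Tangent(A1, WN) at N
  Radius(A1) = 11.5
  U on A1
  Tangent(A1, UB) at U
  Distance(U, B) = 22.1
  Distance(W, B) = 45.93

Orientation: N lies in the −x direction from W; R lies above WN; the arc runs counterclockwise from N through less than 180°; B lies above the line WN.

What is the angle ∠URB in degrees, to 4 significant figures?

62.51°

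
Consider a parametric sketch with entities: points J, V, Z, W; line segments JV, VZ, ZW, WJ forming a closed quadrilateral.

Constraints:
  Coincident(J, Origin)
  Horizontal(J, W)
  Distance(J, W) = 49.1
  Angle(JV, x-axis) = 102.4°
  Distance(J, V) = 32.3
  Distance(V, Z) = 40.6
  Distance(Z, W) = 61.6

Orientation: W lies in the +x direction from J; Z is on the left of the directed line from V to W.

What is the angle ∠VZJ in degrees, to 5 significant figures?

28.002°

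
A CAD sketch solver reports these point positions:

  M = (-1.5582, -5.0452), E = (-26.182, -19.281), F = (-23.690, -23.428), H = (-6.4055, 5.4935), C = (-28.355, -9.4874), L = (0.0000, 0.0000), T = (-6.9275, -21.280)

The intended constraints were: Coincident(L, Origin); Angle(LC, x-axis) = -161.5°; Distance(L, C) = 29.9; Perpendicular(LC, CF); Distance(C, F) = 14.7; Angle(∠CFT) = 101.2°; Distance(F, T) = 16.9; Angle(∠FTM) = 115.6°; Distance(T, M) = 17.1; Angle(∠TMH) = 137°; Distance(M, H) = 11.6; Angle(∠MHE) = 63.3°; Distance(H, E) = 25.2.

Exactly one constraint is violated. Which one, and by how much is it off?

Distance(H, E) = 25.2 — off by 6.50.

L = (0.00, 0.00) ✓; LC at -161.5° ✓; |LC| = 29.90 ✓; ∠(LC, CF) = 90.00° ✓; |CF| = 14.70 ✓; ∠CFT = 101.2° ✓; |FT| = 16.90 ✓; ∠FTM = 115.6° ✓; |TM| = 17.10 ✓; ∠TMH = 137.0° ✓; |MH| = 11.60 ✓; ∠MHE = 63.30° ✓; |HE| = 31.70 ✗.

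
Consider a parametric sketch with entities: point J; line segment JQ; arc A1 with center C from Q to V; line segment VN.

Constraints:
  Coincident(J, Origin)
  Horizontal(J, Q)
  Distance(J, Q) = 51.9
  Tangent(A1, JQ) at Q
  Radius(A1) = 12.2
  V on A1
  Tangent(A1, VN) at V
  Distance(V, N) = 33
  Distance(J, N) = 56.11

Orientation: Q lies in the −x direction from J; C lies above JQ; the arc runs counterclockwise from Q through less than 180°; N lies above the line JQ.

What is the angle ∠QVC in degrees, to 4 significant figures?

48.66°

Checks: |CV| = 12.20 ✓; ∠(CV, VN) = 90.00° ✓; |VN| = 33.00 ✓; |JN| = 56.11 ✓.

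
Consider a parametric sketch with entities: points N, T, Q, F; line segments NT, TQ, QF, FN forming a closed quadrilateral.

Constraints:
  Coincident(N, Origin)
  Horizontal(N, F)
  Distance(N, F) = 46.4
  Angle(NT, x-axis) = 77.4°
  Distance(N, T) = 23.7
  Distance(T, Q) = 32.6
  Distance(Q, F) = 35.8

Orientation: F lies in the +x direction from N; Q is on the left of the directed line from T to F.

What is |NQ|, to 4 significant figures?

49.54

N is at the origin; NF is horizontal with |NF| = 46.4 and F in +x, so F = (46.4, 0). NT runs at 77.4° with |NT| = 23.7, so T = (5.170, 23.13). Q is determined by |TQ| = 32.6 and |QF| = 35.8 together: it lies at the intersection of circle(T, 32.6) and circle(F, 35.8). With |TF| = 47.27, the foot of the radical line on TF is 21.32 from T and the perpendicular offset is √(32.6² − 21.32²) = 24.66. Taking the left-of-TF solution: Q = (35.83, 34.20).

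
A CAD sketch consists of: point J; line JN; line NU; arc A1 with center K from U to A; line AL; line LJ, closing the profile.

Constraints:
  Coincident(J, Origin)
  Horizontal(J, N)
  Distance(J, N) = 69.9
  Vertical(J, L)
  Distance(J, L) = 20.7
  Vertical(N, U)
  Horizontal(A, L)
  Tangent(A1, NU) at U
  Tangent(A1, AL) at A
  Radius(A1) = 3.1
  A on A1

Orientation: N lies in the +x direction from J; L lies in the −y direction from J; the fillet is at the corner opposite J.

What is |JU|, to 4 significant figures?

72.08

J is at the origin; JN is horizontal with |JN| = 69.9 and N on the +x side, so N = (69.90, 0.000). JL is vertical with |JL| = 20.7 and L on the −y side, so L = (0.000, -20.70). The virtual corner opposite J is at (69.90, -20.70). A1 meets NU tangentially, so KU is at right angles to NU and tangency of A1 to AL means the radius KA is perpendicular to AL, with radius 3.1, so the center K sits 3.1 in from both sides at K = (66.80, -17.60). That places the tangent points at U = (69.90, -17.60) on NU and A = (66.80, -20.70) on AL. Then |JU| = |U − J| = 72.08.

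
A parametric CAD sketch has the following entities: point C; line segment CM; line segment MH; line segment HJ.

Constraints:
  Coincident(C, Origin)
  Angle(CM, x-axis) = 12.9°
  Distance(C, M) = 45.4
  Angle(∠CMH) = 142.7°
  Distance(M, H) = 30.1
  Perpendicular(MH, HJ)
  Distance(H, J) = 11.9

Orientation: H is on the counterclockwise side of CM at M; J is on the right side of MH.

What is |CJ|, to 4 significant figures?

77.06

C is at the origin; CM runs at 12.9° with length 45.4, so M = 45.4·(cos 12.9°, sin 12.9°) = (44.25, 10.14). ∠CMH = 142.7°, so MH runs at 12.9° + (180° − 142.7°) = 50.20° from the x-axis; with |MH| = 30.1, H = M + 30.1·(cos 50.20°, sin 50.20°) = (63.52, 33.26). MH ⟂ HJ; with |HJ| = 11.9 on the right of MH, J = H + 11.9·(0.7683, -0.6401) = (72.66, 25.64). Then |CJ| = |J − C| = 77.06.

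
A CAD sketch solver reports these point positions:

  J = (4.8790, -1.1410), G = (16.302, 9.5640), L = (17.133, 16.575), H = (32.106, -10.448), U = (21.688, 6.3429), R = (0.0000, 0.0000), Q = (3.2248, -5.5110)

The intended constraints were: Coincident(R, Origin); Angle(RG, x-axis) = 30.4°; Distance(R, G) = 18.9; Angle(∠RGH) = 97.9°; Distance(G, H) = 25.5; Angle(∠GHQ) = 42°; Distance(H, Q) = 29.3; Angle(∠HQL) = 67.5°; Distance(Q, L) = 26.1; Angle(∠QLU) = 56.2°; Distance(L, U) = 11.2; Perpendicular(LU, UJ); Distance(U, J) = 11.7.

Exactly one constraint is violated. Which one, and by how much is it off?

Distance(U, J) = 11.7 — off by 6.70.

R = (0.00, 0.00) ✓; RG at 30.40° ✓; |RG| = 18.90 ✓; ∠RGH = 97.90° ✓; |GH| = 25.50 ✓; ∠GHQ = 42.00° ✓; |HQ| = 29.30 ✓; ∠HQL = 67.50° ✓; |QL| = 26.10 ✓; ∠QLU = 56.20° ✓; |LU| = 11.20 ✓; ∠(LU, UJ) = 90.00° ✓; |UJ| = 18.40 ✗.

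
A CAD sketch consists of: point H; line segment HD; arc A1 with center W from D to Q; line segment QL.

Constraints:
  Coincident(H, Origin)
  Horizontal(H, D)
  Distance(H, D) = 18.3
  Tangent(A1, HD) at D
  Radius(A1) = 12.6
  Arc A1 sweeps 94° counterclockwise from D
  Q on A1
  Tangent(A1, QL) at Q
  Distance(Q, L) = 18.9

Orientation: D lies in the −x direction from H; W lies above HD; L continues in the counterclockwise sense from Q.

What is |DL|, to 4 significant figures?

34.23

H is at the origin; HD is horizontal with |HD| = 18.3 and D on the −x side, so D = (-18.30, 0.000). The tangent condition forces WD to be normal to HD, so W = D + (0, 12.6) = (-18.30, 12.60). On A1, D sits at bearing -90° from W; a 94° counterclockwise sweep puts Q at bearing 4°, so Q = W + 12.6·(cos 4°, sin 4°) = (-5.731, 13.48). Since A1 is tangent to QL there, WQ ⟂ QL, so QL runs along (−sin 4°, cos 4°); with |QL| = 18.9, L = (-7.049, 32.33). Then |DL| = |L − D| = 34.23.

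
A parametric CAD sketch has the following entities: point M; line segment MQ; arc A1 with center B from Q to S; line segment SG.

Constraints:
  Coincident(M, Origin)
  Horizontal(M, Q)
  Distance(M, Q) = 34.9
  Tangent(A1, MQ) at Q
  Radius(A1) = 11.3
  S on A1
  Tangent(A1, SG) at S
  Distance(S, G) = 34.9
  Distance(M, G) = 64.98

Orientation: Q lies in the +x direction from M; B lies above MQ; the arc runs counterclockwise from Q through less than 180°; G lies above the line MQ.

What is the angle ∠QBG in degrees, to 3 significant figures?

163°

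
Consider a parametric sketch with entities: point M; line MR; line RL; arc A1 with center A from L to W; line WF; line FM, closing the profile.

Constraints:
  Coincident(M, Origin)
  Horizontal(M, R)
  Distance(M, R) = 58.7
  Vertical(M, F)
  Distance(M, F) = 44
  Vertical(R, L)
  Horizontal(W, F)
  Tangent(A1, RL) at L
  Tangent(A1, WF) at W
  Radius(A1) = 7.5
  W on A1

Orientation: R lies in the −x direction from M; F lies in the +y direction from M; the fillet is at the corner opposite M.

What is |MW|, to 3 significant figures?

67.5

M is at the origin; M and R share the same y with |MR| = 58.7 and R on the −x side, so R = (-58.7, 0.00). M and F share the same x with |MF| = 44.0 and F on the +y side, so F = (0.00, 44.0). The virtual corner opposite M is at (-58.7, 44.0). Since A1 is tangent to RL there, AL ⟂ RL and since A1 is tangent to WF there, AW ⟂ WF, with radius 7.5, so the center A sits 7.5 in from both sides at A = (-51.2, 36.5). That places the tangent points at L = (-58.7, 36.5) on RL and W = (-51.2, 44.0) on WF. Then |MW| = |W − M| = 67.5.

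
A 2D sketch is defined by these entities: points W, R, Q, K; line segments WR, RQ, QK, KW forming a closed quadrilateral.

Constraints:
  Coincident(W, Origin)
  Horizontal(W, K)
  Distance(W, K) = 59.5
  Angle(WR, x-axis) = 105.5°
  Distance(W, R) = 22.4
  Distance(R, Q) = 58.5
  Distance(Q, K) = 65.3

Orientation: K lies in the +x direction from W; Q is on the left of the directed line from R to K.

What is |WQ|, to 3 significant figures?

71.6

Checks: |RQ| = 58.50 ✓; |QK| = 65.30 ✓.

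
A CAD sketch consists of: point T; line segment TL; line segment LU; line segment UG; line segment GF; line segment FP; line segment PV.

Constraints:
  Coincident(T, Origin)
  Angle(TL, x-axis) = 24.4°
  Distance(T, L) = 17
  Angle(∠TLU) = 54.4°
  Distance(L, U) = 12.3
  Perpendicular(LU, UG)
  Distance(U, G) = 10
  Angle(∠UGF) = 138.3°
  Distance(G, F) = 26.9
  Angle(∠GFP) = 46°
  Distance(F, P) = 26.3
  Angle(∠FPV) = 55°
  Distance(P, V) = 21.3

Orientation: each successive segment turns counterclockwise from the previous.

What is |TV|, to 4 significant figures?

1.247

T is at the origin; TL runs at 24.4° with length 17.0, so L = (15.48, 7.023). ∠TLU = 54.4° gives LU at 150.0° from the x-axis; with |LU| = 12.3, U = (4.830, 13.17). The perpendicularity gives UG at right angles to LU, so UG runs at -120.0°; with |UG| = 10.0, G = (-0.1705, 4.513). ∠UGF = 138.3° gives GF at -78.30° from the x-axis; with |GF| = 26.9, F = (5.284, -21.83). ∠GFP = 46.0° gives FP at 55.70° from the x-axis; with |FP| = 26.3, P = (20.11, -0.1022). ∠FPV = 55.0° gives PV at -179.3° from the x-axis; with |PV| = 21.3, V = (-1.193, -0.3624). Then |TV| = |V − T| = 1.247.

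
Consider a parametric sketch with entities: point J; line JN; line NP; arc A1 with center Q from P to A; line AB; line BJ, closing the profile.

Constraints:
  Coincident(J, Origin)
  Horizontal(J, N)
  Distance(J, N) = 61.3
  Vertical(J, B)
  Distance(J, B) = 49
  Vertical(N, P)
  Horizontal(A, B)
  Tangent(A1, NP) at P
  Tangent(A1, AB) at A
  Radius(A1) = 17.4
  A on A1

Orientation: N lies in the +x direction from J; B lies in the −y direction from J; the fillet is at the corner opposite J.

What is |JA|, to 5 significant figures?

65.789

J is at the origin; JN is horizontal with |JN| = 61.3 and N on the +x side, so N = (61.300, 0.0000). J and B share the same x with |JB| = 49.0 and B on the −y side, so B = (0.0000, -49.000). The virtual corner opposite J is at (61.300, -49.000). A1 meets NP tangentially, so QP is at right angles to NP and since A1 is tangent to AB there, QA ⟂ AB, with radius 17.4, so the center Q sits 17.4 in from both sides at Q = (43.900, -31.600). That places the tangent points at P = (61.300, -31.600) on NP and A = (43.900, -49.000) on AB. Then |JA| = |A − J| = 65.789.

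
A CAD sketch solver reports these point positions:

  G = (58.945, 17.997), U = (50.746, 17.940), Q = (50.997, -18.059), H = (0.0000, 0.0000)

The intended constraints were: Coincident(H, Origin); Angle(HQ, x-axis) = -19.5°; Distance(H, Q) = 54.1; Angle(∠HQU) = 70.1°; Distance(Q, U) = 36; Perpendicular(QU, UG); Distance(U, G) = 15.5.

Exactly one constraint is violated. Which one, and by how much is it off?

Distance(U, G) = 15.5 — off by 7.30.

H = (0.00, 0.00) ✓; HQ at -19.50° ✓; |HQ| = 54.10 ✓; ∠HQU = 70.10° ✓; |QU| = 36.00 ✓; ∠(QU, UG) = 90.00° ✓; |UG| = 8.199 ✗.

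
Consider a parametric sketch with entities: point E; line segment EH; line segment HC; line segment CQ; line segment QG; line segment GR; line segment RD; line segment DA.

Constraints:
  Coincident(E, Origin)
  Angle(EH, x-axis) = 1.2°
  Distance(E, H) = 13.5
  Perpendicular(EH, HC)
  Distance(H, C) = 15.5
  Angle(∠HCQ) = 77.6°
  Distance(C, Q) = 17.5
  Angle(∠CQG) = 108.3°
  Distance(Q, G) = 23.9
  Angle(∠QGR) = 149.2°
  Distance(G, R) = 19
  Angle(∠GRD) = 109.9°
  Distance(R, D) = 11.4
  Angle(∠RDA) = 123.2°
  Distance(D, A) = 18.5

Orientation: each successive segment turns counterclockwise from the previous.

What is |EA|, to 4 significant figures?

25.09

∠GRD = 109.9° gives RD at 6.200° from the x-axis; with |RD| = 11.4, D = (13.90, -27.99). ∠RDA = 123.2° gives DA at 63.00° from the x-axis; with |DA| = 18.5, A = (22.30, -11.50). Then |EA| = |A − E| = 25.09.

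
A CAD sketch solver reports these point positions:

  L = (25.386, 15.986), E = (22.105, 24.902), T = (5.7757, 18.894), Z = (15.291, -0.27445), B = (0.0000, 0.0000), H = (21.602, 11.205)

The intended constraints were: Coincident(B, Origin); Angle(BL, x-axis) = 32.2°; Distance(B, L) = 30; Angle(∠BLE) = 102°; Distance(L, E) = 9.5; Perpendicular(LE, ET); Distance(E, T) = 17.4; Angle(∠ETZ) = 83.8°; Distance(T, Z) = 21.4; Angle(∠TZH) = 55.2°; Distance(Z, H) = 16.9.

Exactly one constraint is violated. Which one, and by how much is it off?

Distance(Z, H) = 16.9 — off by 3.80.

B = (0.00, 0.00) ✓; BL at 32.20° ✓; |BL| = 30.00 ✓; ∠BLE = 102.0° ✓; |LE| = 9.501 ✓; ∠(LE, ET) = 90.00° ✓; |ET| = 17.40 ✓; ∠ETZ = 83.80° ✓; |TZ| = 21.40 ✓; ∠TZH = 55.20° ✓; |ZH| = 13.10 ✗.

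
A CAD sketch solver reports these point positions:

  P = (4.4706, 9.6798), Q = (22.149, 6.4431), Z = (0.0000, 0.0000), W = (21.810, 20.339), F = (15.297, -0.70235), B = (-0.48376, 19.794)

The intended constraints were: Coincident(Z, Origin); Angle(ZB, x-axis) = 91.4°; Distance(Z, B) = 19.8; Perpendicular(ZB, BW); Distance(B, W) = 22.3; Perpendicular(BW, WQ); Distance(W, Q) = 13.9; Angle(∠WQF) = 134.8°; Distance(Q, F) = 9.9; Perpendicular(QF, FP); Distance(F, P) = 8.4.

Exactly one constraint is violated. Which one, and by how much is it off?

Distance(F, P) = 8.4 — off by 6.60.

Z = (0.00, 0.00) ✓; ZB at 91.40° ✓; |ZB| = 19.80 ✓; ∠(ZB, BW) = 90.00° ✓; |BW| = 22.30 ✓; ∠(BW, WQ) = 90.00° ✓; |WQ| = 13.90 ✓; ∠WQF = 134.8° ✓; |QF| = 9.900 ✓; ∠(QF, FP) = 90.00° ✓; |FP| = 15.00 ✗.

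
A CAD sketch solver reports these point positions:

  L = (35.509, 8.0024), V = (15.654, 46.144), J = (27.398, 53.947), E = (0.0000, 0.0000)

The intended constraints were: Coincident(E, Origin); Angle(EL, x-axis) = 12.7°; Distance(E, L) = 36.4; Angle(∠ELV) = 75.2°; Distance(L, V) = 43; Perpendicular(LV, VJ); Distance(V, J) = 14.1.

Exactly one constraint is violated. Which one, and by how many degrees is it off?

Perpendicular(LV, VJ) — off by 6.10°.

E = (0.00, 0.00) ✓; EL at 12.70° ✓; |EL| = 36.40 ✓; ∠ELV = 75.20° ✓; |LV| = 43.00 ✓; ∠(LV, VJ) = 83.90° ✗; |VJ| = 14.10 ✓.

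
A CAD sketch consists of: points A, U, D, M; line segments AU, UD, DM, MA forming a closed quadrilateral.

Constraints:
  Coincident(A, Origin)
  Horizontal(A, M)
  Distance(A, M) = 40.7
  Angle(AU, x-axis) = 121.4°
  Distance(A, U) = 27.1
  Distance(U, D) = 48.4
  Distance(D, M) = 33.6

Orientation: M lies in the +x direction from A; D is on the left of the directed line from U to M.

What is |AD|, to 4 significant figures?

46.73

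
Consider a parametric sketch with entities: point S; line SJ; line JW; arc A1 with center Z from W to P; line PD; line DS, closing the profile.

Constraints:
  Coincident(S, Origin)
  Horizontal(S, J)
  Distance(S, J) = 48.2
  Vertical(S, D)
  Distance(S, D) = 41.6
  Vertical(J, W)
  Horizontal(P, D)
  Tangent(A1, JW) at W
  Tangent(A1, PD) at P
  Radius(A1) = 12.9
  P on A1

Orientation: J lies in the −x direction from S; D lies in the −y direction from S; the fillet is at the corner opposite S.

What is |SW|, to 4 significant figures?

56.10

S is at the origin; SJ is horizontal with |SJ| = 48.2 and J on the −x side, so J = (-48.20, 0.000). SD is vertical with |SD| = 41.6 and D on the −y side, so D = (0.000, -41.60). The virtual corner opposite S is at (-48.20, -41.60). Tangency of A1 to JW means the radius ZW is perpendicular to JW and the tangent condition forces ZP to be normal to PD, with radius 12.9, so the center Z sits 12.9 in from both sides at Z = (-35.30, -28.70). That places the tangent points at W = (-48.20, -28.70) on JW and P = (-35.30, -41.60) on PD. Then |SW| = |W − S| = 56.10.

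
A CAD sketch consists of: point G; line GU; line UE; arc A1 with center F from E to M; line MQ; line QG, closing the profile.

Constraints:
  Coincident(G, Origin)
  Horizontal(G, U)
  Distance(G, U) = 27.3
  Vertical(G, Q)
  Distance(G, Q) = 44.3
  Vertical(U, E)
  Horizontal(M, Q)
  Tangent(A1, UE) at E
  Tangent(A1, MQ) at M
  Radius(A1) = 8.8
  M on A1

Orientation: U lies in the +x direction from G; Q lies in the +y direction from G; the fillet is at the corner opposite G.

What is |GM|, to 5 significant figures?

48.008

G is at the origin; G and U share the same y with |GU| = 27.3 and U on the +x side, so U = (27.300, 0.0000). G and Q share the same x with |GQ| = 44.3 and Q on the +y side, so Q = (0.0000, 44.300). The virtual corner opposite G is at (27.300, 44.300). A1 meets UE tangentially, so FE is at right angles to UE and tangency of A1 to MQ means the radius FM is perpendicular to MQ, with radius 8.8, so the center F sits 8.8 in from both sides at F = (18.500, 35.500). That places the tangent points at E = (27.300, 35.500) on UE and M = (18.500, 44.300) on MQ. Then |GM| = |M − G| = 48.008.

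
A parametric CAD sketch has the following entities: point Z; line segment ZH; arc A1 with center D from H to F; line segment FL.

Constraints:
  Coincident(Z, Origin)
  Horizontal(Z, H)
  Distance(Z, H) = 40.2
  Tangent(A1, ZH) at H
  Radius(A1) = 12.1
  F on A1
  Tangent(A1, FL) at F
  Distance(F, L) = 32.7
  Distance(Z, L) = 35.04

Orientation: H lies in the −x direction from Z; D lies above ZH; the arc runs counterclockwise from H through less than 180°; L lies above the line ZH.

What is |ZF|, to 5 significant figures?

30.566

Z is at the origin; Z and H share the same y with |ZH| = 40.2 and H on the −x side, so H = (-40.200, 0.0000). The tangent condition forces DH to be normal to ZH, so D = H + (0, 12.1) = (-40.200, 12.100). Since DF ⟂ FL (tangency), |DL| = √(12.1² + 32.7²) = 34.867 regardless of where F sits on A1. So L lies on both circle(Z, 35.04) and circle(D, 34.867); the above-ZH intersection is L = (-12.183, 32.854). F is the foot of the tangent from L: F = (-30.071, 5.4807).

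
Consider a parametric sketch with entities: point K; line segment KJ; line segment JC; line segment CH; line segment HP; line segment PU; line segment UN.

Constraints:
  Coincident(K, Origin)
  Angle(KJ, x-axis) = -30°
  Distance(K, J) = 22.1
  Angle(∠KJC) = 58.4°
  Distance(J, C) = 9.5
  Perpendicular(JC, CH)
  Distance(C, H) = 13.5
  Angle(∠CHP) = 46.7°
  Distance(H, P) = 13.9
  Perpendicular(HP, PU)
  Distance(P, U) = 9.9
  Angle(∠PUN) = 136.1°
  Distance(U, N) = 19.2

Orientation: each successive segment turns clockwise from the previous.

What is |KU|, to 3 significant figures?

22.7

K is at the origin; KJ runs at -30.0° with length 22.1, so J = (19.1, -11.0). ∠KJC = 58.4° gives JC at -152° from the x-axis; with |JC| = 9.5, C = (10.8, -15.6). JC ⟂ CH, so CH runs at 118°; with |CH| = 13.5, H = (4.36, -3.69). ∠CHP = 46.7° gives HP at -14.9° from the x-axis; with |HP| = 13.9, P = (17.8, -7.27). HP ⟂ PU, so PU runs at -105°; with |PU| = 9.9, U = (15.2, -16.8). Then |KU| = |U − K| = 22.7.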